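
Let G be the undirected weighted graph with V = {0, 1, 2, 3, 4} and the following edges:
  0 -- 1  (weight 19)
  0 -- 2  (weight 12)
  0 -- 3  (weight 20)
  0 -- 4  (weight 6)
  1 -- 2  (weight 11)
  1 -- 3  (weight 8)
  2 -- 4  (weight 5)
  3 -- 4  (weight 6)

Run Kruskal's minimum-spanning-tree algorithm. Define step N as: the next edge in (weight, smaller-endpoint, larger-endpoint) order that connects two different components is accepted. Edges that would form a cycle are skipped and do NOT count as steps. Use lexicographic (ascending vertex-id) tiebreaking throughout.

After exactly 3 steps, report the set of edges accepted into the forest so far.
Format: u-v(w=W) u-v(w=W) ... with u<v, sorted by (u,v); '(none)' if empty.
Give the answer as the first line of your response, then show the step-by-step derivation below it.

0-4(w=6) 2-4(w=5) 3-4(w=6)

step 1: add edge 2-4 (w=5); MST = {2-4(w=5)}
step 2: add edge 0-4 (w=6); MST = {0-4(w=6) 2-4(w=5)}
step 3: add edge 3-4 (w=6); MST = {0-4(w=6) 2-4(w=5) 3-4(w=6)}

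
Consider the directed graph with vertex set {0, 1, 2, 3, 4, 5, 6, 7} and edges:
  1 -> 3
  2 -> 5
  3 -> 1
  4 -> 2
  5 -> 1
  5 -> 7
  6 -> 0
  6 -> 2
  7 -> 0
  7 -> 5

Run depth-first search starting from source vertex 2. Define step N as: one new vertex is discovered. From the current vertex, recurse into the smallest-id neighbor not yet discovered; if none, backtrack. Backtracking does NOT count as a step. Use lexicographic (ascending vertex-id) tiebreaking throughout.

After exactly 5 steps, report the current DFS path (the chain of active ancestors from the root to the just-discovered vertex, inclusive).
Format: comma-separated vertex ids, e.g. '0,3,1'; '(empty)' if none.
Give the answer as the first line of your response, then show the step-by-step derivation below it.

2,5,7

step 1: discover 2; path=2; order=2
step 2: discover 5; path=2>5; order=2,5
step 3: discover 1; path=2>5>1; order=2,5,1
step 4: discover 3; path=2>5>1>3; order=2,5,1,3
step 5: discover 7; path=2>5>7; order=2,5,1,3,7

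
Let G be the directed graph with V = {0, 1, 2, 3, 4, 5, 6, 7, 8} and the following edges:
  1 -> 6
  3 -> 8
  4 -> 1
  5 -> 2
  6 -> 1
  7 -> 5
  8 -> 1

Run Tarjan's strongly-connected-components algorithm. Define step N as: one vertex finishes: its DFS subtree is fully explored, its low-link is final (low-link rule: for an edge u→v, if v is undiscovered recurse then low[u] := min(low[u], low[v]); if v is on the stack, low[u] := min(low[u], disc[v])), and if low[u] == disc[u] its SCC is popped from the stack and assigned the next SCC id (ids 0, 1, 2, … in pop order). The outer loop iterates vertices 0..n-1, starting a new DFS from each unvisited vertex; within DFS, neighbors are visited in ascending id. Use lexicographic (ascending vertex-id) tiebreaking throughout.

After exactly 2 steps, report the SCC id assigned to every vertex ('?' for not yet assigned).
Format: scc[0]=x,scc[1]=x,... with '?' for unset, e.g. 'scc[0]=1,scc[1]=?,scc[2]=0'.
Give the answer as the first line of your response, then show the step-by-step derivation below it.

scc[0]=0,scc[1]=?,scc[2]=?,scc[3]=?,scc[4]=?,scc[5]=?,scc[6]=?,scc[7]=?,scc[8]=?

step 1: low=(low[0]=0,low[1]=?,low[2]=?,low[3]=?,low[4]=?,low[5]=?,low[6]=?,low[7]=?,low[8]=?); scc=(scc[0]=0,scc[1]=?,scc[2]=?,scc[3]=?,scc[4]=?,scc[5]=?,scc[6]=?,scc[7]=?,scc[8]=?)
step 2: low=(low[0]=0,low[1]=1,low[2]=?,low[3]=?,low[4]=?,low[5]=?,low[6]=1,low[7]=?,low[8]=?); scc=(scc[0]=0,scc[1]=?,scc[2]=?,scc[3]=?,scc[4]=?,scc[5]=?,scc[6]=?,scc[7]=?,scc[8]=?)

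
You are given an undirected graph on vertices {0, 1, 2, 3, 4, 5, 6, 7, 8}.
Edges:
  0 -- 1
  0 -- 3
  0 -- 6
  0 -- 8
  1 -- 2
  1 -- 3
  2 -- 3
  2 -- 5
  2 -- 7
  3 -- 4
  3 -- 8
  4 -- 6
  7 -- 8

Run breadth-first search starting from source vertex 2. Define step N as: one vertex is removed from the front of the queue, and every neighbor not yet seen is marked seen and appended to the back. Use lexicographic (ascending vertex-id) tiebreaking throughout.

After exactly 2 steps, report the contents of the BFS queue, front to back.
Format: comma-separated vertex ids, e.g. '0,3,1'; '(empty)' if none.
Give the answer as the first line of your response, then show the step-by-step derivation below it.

3,5,7,0

step 1: dequeue 2; queue=[1,3,5,7]; order=2
step 2: dequeue 1; queue=[3,5,7,0]; order=2,1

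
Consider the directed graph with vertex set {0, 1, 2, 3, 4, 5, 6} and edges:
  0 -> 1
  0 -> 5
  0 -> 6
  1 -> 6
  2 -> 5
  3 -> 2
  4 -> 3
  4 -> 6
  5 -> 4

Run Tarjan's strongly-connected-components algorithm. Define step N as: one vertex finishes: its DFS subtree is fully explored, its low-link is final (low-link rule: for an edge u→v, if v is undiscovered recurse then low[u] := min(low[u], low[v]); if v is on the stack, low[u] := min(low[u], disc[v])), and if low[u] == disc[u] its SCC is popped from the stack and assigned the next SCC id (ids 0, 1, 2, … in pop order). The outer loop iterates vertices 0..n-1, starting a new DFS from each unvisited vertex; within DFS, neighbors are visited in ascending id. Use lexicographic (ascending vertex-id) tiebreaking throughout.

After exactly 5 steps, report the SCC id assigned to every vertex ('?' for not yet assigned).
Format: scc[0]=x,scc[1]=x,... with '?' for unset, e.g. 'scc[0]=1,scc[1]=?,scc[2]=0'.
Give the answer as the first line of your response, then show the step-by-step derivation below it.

scc[0]=?,scc[1]=1,scc[2]=?,scc[3]=?,scc[4]=?,scc[5]=?,scc[6]=0

step 1: low=(low[0]=0,low[1]=1,low[2]=?,low[3]=?,low[4]=?,low[5]=?,low[6]=2); scc=(scc[0]=?,scc[1]=?,scc[2]=?,scc[3]=?,scc[4]=?,scc[5]=?,scc[6]=0)
step 2: low=(low[0]=0,low[1]=1,low[2]=?,low[3]=?,low[4]=?,low[5]=?,low[6]=2); scc=(scc[0]=?,scc[1]=1,scc[2]=?,scc[3]=?,scc[4]=?,scc[5]=?,scc[6]=0)
step 3: low=(low[0]=0,low[1]=1,low[2]=3,low[3]=5,low[4]=4,low[5]=3,low[6]=2); scc=(scc[0]=?,scc[1]=1,scc[2]=?,scc[3]=?,scc[4]=?,scc[5]=?,scc[6]=0)
step 4: low=(low[0]=0,low[1]=1,low[2]=3,low[3]=3,low[4]=4,low[5]=3,low[6]=2); scc=(scc[0]=?,scc[1]=1,scc[2]=?,scc[3]=?,scc[4]=?,scc[5]=?,scc[6]=0)
step 5: low=(low[0]=0,low[1]=1,low[2]=3,low[3]=3,low[4]=3,low[5]=3,low[6]=2); scc=(scc[0]=?,scc[1]=1,scc[2]=?,scc[3]=?,scc[4]=?,scc[5]=?,scc[6]=0)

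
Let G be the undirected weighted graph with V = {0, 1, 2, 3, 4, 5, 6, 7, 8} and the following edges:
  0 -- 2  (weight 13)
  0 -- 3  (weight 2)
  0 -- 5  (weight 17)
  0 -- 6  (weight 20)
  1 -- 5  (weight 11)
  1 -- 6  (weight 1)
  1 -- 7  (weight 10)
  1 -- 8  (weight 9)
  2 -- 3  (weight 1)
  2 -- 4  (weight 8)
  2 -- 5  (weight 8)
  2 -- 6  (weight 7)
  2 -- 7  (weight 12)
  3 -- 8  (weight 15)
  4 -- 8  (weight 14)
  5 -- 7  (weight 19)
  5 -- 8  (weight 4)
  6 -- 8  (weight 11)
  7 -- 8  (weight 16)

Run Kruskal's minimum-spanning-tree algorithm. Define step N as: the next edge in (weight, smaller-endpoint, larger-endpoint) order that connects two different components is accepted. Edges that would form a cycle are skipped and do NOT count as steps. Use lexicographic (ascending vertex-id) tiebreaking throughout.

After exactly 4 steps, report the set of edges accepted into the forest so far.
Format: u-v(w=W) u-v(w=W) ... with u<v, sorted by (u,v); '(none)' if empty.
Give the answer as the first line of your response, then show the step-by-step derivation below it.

0-3(w=2) 1-6(w=1) 2-3(w=1) 5-8(w=4)

step 1: add edge 1-6 (w=1); MST = {1-6(w=1)}
step 2: add edge 2-3 (w=1); MST = {1-6(w=1) 2-3(w=1)}
step 3: add edge 0-3 (w=2); MST = {0-3(w=2) 1-6(w=1) 2-3(w=1)}
step 4: add edge 5-8 (w=4); MST = {0-3(w=2) 1-6(w=1) 2-3(w=1) 5-8(w=4)}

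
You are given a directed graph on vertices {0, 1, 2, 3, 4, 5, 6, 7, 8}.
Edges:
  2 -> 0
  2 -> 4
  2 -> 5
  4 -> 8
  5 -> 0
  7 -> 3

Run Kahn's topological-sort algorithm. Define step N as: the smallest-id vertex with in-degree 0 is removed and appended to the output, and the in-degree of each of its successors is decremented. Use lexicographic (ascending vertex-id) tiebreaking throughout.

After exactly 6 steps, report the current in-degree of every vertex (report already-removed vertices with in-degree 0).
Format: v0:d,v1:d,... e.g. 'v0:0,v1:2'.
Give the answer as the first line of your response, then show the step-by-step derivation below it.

v0:0,v1:0,v2:0,v3:1,v4:0,v5:0,v6:0,v7:0,v8:0

step 1: output 1; order=[1]; indeg=(2,0,0,1,1,1,0,0,1)
step 2: output 2; order=[1,2]; indeg=(1,0,0,1,0,0,0,0,1)
step 3: output 4; order=[1,2,4]; indeg=(1,0,0,1,0,0,0,0,0)
step 4: output 5; order=[1,2,4,5]; indeg=(0,0,0,1,0,0,0,0,0)
step 5: output 0; order=[1,2,4,5,0]; indeg=(0,0,0,1,0,0,0,0,0)
step 6: output 6; order=[1,2,4,5,0,6]; indeg=(0,0,0,1,0,0,0,0,0)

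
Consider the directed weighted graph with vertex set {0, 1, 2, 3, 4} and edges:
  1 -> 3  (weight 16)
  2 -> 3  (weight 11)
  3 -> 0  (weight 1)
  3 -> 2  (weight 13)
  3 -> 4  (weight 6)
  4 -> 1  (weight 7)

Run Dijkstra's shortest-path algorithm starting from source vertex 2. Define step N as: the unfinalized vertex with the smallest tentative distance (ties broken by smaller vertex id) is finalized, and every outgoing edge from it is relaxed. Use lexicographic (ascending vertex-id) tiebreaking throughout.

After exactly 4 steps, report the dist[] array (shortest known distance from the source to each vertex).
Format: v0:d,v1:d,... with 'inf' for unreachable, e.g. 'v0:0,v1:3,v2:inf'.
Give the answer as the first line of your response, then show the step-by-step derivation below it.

v0:12,v1:24,v2:0,v3:11,v4:17

step 1: dist = v0:inf,v1:inf,v2:0,v3:11,v4:inf
step 2: dist = v0:12,v1:inf,v2:0,v3:11,v4:17
step 3: dist = v0:12,v1:inf,v2:0,v3:11,v4:17
step 4: dist = v0:12,v1:24,v2:0,v3:11,v4:17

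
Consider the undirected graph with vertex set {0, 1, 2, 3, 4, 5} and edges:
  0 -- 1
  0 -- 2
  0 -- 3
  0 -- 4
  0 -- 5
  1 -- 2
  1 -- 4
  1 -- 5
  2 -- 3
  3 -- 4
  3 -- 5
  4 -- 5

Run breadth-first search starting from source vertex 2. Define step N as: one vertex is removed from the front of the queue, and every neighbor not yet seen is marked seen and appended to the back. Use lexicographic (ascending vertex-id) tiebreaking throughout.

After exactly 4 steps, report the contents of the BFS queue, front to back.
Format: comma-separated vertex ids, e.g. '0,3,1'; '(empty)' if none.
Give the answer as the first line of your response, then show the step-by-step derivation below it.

4,5

step 1: dequeue 2; queue=[0,1,3]; order=2
step 2: dequeue 0; queue=[1,3,4,5]; order=2,0
step 3: dequeue 1; queue=[3,4,5]; order=2,0,1
step 4: dequeue 3; queue=[4,5]; order=2,0,1,3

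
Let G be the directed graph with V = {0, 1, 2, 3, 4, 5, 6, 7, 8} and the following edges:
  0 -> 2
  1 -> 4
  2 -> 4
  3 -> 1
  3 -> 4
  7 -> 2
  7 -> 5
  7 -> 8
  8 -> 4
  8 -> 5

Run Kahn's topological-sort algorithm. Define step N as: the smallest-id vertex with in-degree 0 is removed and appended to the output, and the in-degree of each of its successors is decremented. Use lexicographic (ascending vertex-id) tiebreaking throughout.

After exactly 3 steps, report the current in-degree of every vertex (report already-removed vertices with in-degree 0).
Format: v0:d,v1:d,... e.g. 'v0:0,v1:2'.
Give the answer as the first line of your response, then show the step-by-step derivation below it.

v0:0,v1:0,v2:1,v3:0,v4:2,v5:2,v6:0,v7:0,v8:1

step 1: output 0; order=[0]; indeg=(0,1,1,0,4,2,0,0,1)
step 2: output 3; order=[0,3]; indeg=(0,0,1,0,3,2,0,0,1)
step 3: output 1; order=[0,3,1]; indeg=(0,0,1,0,2,2,0,0,1)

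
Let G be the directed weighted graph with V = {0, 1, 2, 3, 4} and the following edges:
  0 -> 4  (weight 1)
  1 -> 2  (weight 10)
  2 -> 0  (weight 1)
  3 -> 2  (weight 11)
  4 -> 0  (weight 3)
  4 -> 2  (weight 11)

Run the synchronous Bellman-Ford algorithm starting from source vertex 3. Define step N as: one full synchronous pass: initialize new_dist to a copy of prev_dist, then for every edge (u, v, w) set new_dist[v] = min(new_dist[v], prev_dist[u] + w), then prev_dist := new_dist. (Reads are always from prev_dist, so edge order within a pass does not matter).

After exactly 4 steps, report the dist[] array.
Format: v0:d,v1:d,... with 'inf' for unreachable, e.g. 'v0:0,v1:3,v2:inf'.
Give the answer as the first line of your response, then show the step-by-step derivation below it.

v0:12,v1:inf,v2:11,v3:0,v4:13

step 1: dist = v0:inf,v1:inf,v2:11,v3:0,v4:inf
step 2: dist = v0:12,v1:inf,v2:11,v3:0,v4:inf
step 3: dist = v0:12,v1:inf,v2:11,v3:0,v4:13
step 4: dist = v0:12,v1:inf,v2:11,v3:0,v4:13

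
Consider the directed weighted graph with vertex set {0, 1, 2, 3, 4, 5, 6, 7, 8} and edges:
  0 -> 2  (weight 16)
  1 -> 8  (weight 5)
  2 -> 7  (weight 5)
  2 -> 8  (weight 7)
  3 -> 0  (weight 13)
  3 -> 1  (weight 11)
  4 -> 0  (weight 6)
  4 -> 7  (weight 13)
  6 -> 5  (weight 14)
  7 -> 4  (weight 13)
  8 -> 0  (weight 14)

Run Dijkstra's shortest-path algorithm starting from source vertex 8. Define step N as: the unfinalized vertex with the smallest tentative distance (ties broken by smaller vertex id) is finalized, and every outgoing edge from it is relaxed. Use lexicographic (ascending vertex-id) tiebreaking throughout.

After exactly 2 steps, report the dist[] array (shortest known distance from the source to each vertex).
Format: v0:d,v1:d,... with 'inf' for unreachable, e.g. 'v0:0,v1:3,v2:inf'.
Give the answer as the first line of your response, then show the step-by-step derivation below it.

v0:14,v1:inf,v2:30,v3:inf,v4:inf,v5:inf,v6:inf,v7:inf,v8:0

step 1: dist = v0:14,v1:inf,v2:inf,v3:inf,v4:inf,v5:inf,v6:inf,v7:inf,v8:0
step 2: dist = v0:14,v1:inf,v2:30,v3:inf,v4:inf,v5:inf,v6:inf,v7:inf,v8:0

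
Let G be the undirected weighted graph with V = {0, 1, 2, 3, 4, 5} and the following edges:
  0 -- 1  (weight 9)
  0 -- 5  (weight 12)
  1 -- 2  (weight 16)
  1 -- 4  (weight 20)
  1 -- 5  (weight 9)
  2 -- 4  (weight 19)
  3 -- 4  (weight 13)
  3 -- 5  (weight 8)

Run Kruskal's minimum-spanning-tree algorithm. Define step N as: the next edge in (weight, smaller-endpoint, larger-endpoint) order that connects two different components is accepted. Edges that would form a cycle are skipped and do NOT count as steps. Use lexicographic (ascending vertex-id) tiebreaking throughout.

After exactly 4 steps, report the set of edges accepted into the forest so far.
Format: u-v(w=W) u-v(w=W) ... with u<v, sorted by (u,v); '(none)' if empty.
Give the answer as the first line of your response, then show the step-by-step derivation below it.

0-1(w=9) 1-5(w=9) 3-4(w=13) 3-5(w=8)

step 1: add edge 3-5 (w=8); MST = {3-5(w=8)}
step 2: add edge 0-1 (w=9); MST = {0-1(w=9) 3-5(w=8)}
step 3: add edge 1-5 (w=9); MST = {0-1(w=9) 1-5(w=9) 3-5(w=8)}
step 4: add edge 3-4 (w=13); MST = {0-1(w=9) 1-5(w=9) 3-4(w=13) 3-5(w=8)}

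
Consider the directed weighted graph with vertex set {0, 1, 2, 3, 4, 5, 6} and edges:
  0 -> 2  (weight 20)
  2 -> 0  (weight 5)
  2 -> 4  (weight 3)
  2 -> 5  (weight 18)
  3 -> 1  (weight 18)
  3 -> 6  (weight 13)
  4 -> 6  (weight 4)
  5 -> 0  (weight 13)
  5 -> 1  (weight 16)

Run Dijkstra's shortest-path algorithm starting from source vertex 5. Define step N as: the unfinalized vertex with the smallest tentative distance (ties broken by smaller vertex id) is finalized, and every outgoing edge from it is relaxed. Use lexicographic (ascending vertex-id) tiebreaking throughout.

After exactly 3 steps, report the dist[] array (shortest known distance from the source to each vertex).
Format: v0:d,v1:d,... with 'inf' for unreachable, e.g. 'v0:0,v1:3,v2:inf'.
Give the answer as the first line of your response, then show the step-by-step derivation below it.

v0:13,v1:16,v2:33,v3:inf,v4:inf,v5:0,v6:inf

step 1: dist = v0:13,v1:16,v2:inf,v3:inf,v4:inf,v5:0,v6:inf
step 2: dist = v0:13,v1:16,v2:33,v3:inf,v4:inf,v5:0,v6:inf
step 3: dist = v0:13,v1:16,v2:33,v3:inf,v4:inf,v5:0,v6:inf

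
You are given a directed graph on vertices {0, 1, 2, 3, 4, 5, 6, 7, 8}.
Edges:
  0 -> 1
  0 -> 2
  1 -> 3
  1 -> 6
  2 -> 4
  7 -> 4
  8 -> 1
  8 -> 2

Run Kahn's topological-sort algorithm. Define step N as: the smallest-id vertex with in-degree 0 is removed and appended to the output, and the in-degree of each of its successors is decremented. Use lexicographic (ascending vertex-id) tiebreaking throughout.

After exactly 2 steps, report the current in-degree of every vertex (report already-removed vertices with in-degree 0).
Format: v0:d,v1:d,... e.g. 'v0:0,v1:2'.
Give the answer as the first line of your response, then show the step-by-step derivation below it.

v0:0,v1:1,v2:1,v3:1,v4:2,v5:0,v6:1,v7:0,v8:0

step 1: output 0; order=[0]; indeg=(0,1,1,1,2,0,1,0,0)
step 2: output 5; order=[0,5]; indeg=(0,1,1,1,2,0,1,0,0)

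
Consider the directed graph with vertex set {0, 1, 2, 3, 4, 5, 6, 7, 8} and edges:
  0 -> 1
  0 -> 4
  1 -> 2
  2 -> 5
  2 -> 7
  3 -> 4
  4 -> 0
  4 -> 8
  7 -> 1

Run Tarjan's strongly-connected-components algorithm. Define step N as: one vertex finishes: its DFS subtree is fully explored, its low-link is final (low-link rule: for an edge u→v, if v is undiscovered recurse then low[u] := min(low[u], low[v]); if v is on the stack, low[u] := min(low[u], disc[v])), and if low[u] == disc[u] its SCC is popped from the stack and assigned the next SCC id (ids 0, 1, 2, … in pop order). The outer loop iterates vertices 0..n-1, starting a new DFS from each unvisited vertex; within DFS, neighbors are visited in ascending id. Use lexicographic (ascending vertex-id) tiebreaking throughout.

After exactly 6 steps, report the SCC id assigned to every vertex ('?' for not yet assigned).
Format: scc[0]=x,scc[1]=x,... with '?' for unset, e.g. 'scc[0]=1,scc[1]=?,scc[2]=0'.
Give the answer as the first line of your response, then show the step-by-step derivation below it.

scc[0]=?,scc[1]=1,scc[2]=1,scc[3]=?,scc[4]=?,scc[5]=0,scc[6]=?,scc[7]=1,scc[8]=2

step 1: low=(low[0]=0,low[1]=1,low[2]=2,low[3]=?,low[4]=?,low[5]=3,low[6]=?,low[7]=?,low[8]=?); scc=(scc[0]=?,scc[1]=?,scc[2]=?,scc[3]=?,scc[4]=?,scc[5]=0,scc[6]=?,scc[7]=?,scc[8]=?)
step 2: low=(low[0]=0,low[1]=1,low[2]=2,low[3]=?,low[4]=?,low[5]=3,low[6]=?,low[7]=1,low[8]=?); scc=(scc[0]=?,scc[1]=?,scc[2]=?,scc[3]=?,scc[4]=?,scc[5]=0,scc[6]=?,scc[7]=?,scc[8]=?)
step 3: low=(low[0]=0,low[1]=1,low[2]=1,low[3]=?,low[4]=?,low[5]=3,low[6]=?,low[7]=1,low[8]=?); scc=(scc[0]=?,scc[1]=?,scc[2]=?,scc[3]=?,scc[4]=?,scc[5]=0,scc[6]=?,scc[7]=?,scc[8]=?)
step 4: low=(low[0]=0,low[1]=1,low[2]=1,low[3]=?,low[4]=?,low[5]=3,low[6]=?,low[7]=1,low[8]=?); scc=(scc[0]=?,scc[1]=1,scc[2]=1,scc[3]=?,scc[4]=?,scc[5]=0,scc[6]=?,scc[7]=1,scc[8]=?)
step 5: low=(low[0]=0,low[1]=1,low[2]=1,low[3]=?,low[4]=0,low[5]=3,low[6]=?,low[7]=1,low[8]=6); scc=(scc[0]=?,scc[1]=1,scc[2]=1,scc[3]=?,scc[4]=?,scc[5]=0,scc[6]=?,scc[7]=1,scc[8]=2)
step 6: low=(low[0]=0,low[1]=1,low[2]=1,low[3]=?,low[4]=0,low[5]=3,low[6]=?,low[7]=1,low[8]=6); scc=(scc[0]=?,scc[1]=1,scc[2]=1,scc[3]=?,scc[4]=?,scc[5]=0,scc[6]=?,scc[7]=1,scc[8]=2)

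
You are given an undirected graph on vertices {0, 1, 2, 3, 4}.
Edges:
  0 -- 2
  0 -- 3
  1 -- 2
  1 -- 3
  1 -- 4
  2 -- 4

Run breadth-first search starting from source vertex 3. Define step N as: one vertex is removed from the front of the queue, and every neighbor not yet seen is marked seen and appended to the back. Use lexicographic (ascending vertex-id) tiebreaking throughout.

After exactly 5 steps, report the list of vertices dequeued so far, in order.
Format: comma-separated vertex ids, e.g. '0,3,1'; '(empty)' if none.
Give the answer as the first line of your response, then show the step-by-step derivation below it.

3,0,1,2,4

step 1: dequeue 3; queue=[0,1]; order=3
step 2: dequeue 0; queue=[1,2]; order=3,0
step 3: dequeue 1; queue=[2,4]; order=3,0,1
step 4: dequeue 2; queue=[4]; order=3,0,1,2
step 5: dequeue 4; queue=[(empty)]; order=3,0,1,2,4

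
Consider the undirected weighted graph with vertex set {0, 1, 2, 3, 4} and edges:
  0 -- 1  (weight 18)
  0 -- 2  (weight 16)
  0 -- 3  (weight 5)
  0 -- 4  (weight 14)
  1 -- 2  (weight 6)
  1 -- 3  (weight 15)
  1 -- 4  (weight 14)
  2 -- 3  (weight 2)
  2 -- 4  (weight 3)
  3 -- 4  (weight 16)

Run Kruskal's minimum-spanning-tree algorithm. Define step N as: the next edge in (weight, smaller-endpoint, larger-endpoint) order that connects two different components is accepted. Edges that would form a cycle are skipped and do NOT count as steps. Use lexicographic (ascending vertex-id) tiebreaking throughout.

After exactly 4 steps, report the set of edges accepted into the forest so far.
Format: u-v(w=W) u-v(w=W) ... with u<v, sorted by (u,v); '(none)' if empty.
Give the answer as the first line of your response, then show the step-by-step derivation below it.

0-3(w=5) 1-2(w=6) 2-3(w=2) 2-4(w=3)

step 1: add edge 2-3 (w=2); MST = {2-3(w=2)}
step 2: add edge 2-4 (w=3); MST = {2-3(w=2) 2-4(w=3)}
step 3: add edge 0-3 (w=5); MST = {0-3(w=5) 2-3(w=2) 2-4(w=3)}
step 4: add edge 1-2 (w=6); MST = {0-3(w=5) 1-2(w=6) 2-3(w=2) 2-4(w=3)}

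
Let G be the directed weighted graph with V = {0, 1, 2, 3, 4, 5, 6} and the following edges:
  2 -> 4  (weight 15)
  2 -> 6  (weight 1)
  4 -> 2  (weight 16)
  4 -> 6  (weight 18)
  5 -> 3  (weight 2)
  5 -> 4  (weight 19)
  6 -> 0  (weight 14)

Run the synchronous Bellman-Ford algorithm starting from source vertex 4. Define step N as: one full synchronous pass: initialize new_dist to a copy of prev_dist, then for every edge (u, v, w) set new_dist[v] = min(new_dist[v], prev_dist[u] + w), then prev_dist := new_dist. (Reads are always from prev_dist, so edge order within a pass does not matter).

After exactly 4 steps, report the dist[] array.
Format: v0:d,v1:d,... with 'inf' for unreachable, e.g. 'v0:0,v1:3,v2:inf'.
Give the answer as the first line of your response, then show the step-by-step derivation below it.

v0:31,v1:inf,v2:16,v3:inf,v4:0,v5:inf,v6:17

step 1: dist = v0:inf,v1:inf,v2:16,v3:inf,v4:0,v5:inf,v6:18
step 2: dist = v0:32,v1:inf,v2:16,v3:inf,v4:0,v5:inf,v6:17
step 3: dist = v0:31,v1:inf,v2:16,v3:inf,v4:0,v5:inf,v6:17
step 4: dist = v0:31,v1:inf,v2:16,v3:inf,v4:0,v5:inf,v6:17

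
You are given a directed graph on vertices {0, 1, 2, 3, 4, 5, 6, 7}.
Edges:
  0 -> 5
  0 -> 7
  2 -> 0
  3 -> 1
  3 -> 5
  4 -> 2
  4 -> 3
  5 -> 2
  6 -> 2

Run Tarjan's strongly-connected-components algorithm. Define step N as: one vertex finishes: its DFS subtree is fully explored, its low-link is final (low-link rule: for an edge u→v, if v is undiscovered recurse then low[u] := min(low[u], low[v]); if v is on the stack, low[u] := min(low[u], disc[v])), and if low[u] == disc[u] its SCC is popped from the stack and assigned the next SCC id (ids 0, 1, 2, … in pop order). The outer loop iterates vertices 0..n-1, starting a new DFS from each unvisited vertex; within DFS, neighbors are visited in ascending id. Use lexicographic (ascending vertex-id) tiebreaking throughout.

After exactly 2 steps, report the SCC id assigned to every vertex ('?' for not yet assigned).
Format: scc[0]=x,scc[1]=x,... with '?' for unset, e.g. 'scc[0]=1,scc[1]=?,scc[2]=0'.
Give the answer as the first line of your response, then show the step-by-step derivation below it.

scc[0]=?,scc[1]=?,scc[2]=?,scc[3]=?,scc[4]=?,scc[5]=?,scc[6]=?,scc[7]=?

step 1: low=(low[0]=0,low[1]=?,low[2]=0,low[3]=?,low[4]=?,low[5]=1,low[6]=?,low[7]=?); scc=(scc[0]=?,scc[1]=?,scc[2]=?,scc[3]=?,scc[4]=?,scc[5]=?,scc[6]=?,scc[7]=?)
step 2: low=(low[0]=0,low[1]=?,low[2]=0,low[3]=?,low[4]=?,low[5]=0,low[6]=?,low[7]=?); scc=(scc[0]=?,scc[1]=?,scc[2]=?,scc[3]=?,scc[4]=?,scc[5]=?,scc[6]=?,scc[7]=?)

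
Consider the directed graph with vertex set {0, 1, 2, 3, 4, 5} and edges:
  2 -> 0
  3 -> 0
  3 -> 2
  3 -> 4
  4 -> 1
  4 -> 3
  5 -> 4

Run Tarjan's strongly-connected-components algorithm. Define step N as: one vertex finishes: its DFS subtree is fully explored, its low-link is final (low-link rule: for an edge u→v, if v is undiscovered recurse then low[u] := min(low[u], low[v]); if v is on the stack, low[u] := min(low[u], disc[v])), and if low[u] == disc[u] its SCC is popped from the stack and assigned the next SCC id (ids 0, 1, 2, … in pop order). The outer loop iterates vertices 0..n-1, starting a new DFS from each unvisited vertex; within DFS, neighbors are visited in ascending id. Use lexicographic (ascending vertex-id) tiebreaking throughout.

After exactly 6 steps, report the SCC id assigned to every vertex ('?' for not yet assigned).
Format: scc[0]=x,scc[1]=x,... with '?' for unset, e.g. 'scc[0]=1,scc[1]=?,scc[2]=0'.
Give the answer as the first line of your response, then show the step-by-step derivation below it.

scc[0]=0,scc[1]=1,scc[2]=2,scc[3]=3,scc[4]=3,scc[5]=4

step 1: low=(low[0]=0,low[1]=?,low[2]=?,low[3]=?,low[4]=?,low[5]=?); scc=(scc[0]=0,scc[1]=?,scc[2]=?,scc[3]=?,scc[4]=?,scc[5]=?)
step 2: low=(low[0]=0,low[1]=1,low[2]=?,low[3]=?,low[4]=?,low[5]=?); scc=(scc[0]=0,scc[1]=1,scc[2]=?,scc[3]=?,scc[4]=?,scc[5]=?)
step 3: low=(low[0]=0,low[1]=1,low[2]=2,low[3]=?,low[4]=?,low[5]=?); scc=(scc[0]=0,scc[1]=1,scc[2]=2,scc[3]=?,scc[4]=?,scc[5]=?)
step 4: low=(low[0]=0,low[1]=1,low[2]=2,low[3]=3,low[4]=3,low[5]=?); scc=(scc[0]=0,scc[1]=1,scc[2]=2,scc[3]=?,scc[4]=?,scc[5]=?)
step 5: low=(low[0]=0,low[1]=1,low[2]=2,low[3]=3,low[4]=3,low[5]=?); scc=(scc[0]=0,scc[1]=1,scc[2]=2,scc[3]=3,scc[4]=3,scc[5]=?)
step 6: low=(low[0]=0,low[1]=1,low[2]=2,low[3]=3,low[4]=3,low[5]=5); scc=(scc[0]=0,scc[1]=1,scc[2]=2,scc[3]=3,scc[4]=3,scc[5]=4)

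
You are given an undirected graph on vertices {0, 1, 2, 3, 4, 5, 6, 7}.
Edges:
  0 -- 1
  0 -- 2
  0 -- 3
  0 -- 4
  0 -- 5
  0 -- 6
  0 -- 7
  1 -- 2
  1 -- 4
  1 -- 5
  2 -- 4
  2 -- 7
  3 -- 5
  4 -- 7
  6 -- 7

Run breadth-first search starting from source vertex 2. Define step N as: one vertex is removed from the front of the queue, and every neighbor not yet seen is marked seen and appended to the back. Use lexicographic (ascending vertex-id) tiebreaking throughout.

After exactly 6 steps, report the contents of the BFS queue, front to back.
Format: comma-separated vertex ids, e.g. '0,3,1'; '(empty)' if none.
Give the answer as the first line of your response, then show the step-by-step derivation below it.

5,6

step 1: dequeue 2; queue=[0,1,4,7]; order=2
step 2: dequeue 0; queue=[1,4,7,3,5,6]; order=2,0
step 3: dequeue 1; queue=[4,7,3,5,6]; order=2,0,1
step 4: dequeue 4; queue=[7,3,5,6]; order=2,0,1,4
step 5: dequeue 7; queue=[3,5,6]; order=2,0,1,4,7
step 6: dequeue 3; queue=[5,6]; order=2,0,1,4,7,3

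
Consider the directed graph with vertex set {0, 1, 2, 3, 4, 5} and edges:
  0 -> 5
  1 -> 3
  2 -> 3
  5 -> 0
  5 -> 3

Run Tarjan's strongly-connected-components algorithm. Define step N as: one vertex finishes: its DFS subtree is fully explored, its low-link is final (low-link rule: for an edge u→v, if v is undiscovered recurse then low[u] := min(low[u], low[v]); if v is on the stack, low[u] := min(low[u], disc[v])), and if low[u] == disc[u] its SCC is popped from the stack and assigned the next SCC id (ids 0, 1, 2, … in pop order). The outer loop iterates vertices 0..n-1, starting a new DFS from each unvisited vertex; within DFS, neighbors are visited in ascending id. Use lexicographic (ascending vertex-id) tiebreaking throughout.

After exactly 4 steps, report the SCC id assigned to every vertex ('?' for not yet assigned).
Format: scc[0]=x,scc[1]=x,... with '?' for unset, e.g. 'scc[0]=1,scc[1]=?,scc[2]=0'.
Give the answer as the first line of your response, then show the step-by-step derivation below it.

scc[0]=1,scc[1]=2,scc[2]=?,scc[3]=0,scc[4]=?,scc[5]=1

step 1: low=(low[0]=0,low[1]=?,low[2]=?,low[3]=2,low[4]=?,low[5]=0); scc=(scc[0]=?,scc[1]=?,scc[2]=?,scc[3]=0,scc[4]=?,scc[5]=?)
step 2: low=(low[0]=0,low[1]=?,low[2]=?,low[3]=2,low[4]=?,low[5]=0); scc=(scc[0]=?,scc[1]=?,scc[2]=?,scc[3]=0,scc[4]=?,scc[5]=?)
step 3: low=(low[0]=0,low[1]=?,low[2]=?,low[3]=2,low[4]=?,low[5]=0); scc=(scc[0]=1,scc[1]=?,scc[2]=?,scc[3]=0,scc[4]=?,scc[5]=1)
step 4: low=(low[0]=0,low[1]=3,low[2]=?,low[3]=2,low[4]=?,low[5]=0); scc=(scc[0]=1,scc[1]=2,scc[2]=?,scc[3]=0,scc[4]=?,scc[5]=1)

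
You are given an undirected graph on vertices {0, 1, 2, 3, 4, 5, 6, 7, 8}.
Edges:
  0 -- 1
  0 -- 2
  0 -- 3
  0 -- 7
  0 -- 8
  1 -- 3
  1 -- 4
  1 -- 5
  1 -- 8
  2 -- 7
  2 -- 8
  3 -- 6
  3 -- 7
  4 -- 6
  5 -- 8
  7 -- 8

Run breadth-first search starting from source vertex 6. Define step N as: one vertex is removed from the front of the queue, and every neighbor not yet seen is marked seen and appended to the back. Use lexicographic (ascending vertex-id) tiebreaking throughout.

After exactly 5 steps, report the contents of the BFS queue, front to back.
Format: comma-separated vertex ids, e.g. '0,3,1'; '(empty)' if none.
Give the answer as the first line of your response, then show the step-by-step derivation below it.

7,2,8,5

step 1: dequeue 6; queue=[3,4]; order=6
step 2: dequeue 3; queue=[4,0,1,7]; order=6,3
step 3: dequeue 4; queue=[0,1,7]; order=6,3,4
step 4: dequeue 0; queue=[1,7,2,8]; order=6,3,4,0
step 5: dequeue 1; queue=[7,2,8,5]; order=6,3,4,0,1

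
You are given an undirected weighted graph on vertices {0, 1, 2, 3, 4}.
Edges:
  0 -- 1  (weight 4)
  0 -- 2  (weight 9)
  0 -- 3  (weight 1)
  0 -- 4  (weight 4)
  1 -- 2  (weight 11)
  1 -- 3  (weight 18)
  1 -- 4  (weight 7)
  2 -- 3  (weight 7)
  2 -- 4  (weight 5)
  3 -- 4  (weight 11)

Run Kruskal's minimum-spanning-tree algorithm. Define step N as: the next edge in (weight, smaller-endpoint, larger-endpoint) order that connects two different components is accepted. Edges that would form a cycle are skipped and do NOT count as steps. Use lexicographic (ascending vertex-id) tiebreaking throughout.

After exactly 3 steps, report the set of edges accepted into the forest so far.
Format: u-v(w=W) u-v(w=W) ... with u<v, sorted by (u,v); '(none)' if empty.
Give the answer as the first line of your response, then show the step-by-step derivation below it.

0-1(w=4) 0-3(w=1) 0-4(w=4)

step 1: add edge 0-3 (w=1); MST = {0-3(w=1)}
step 2: add edge 0-1 (w=4); MST = {0-1(w=4) 0-3(w=1)}
step 3: add edge 0-4 (w=4); MST = {0-1(w=4) 0-3(w=1) 0-4(w=4)}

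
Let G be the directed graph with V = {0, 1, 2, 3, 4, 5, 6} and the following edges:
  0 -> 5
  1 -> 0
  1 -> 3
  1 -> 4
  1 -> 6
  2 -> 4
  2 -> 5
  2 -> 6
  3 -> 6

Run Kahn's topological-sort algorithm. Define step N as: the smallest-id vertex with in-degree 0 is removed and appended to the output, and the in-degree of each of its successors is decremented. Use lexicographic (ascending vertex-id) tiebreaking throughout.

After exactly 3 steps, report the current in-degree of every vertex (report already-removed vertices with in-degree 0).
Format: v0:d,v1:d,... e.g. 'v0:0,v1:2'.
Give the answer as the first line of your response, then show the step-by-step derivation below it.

v0:0,v1:0,v2:0,v3:0,v4:0,v5:0,v6:1

step 1: output 1; order=[1]; indeg=(0,0,0,0,1,2,2)
step 2: output 0; order=[1,0]; indeg=(0,0,0,0,1,1,2)
step 3: output 2; order=[1,0,2]; indeg=(0,0,0,0,0,0,1)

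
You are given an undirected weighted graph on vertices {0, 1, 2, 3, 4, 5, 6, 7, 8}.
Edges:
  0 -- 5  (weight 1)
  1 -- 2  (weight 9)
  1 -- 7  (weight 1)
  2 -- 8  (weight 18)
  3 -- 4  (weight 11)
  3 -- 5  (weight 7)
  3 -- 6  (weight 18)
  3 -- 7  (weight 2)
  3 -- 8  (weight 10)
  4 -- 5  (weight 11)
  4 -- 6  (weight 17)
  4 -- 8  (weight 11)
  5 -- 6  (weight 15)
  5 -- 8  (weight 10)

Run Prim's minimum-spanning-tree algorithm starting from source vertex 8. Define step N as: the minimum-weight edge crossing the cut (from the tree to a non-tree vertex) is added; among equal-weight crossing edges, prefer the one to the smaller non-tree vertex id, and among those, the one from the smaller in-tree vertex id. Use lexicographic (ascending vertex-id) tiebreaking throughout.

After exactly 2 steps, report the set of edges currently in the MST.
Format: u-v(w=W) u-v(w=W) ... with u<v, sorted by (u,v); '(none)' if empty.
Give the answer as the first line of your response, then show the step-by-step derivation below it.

3-7(w=2) 3-8(w=10)

step 1: add edge 3-8 (w=10); MST = {3-8(w=10)}
step 2: add edge 3-7 (w=2); MST = {3-7(w=2) 3-8(w=10)}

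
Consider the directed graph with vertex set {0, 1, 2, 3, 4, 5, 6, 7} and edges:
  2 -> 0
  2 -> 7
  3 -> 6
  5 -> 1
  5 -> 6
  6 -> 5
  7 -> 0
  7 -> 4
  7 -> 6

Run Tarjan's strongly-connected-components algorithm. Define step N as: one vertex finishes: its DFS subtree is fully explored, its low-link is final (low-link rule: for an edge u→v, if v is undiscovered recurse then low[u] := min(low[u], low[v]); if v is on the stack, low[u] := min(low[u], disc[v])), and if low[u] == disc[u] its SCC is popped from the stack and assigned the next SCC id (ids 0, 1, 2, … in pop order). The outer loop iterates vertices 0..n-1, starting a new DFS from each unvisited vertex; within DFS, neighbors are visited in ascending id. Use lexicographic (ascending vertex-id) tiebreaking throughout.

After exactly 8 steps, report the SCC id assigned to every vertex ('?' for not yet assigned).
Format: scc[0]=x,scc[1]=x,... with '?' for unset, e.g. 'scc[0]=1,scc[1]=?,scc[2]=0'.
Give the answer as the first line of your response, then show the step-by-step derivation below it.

scc[0]=0,scc[1]=1,scc[2]=5,scc[3]=6,scc[4]=2,scc[5]=3,scc[6]=3,scc[7]=4

step 1: low=(low[0]=0,low[1]=?,low[2]=?,low[3]=?,low[4]=?,low[5]=?,low[6]=?,low[7]=?); scc=(scc[0]=0,scc[1]=?,scc[2]=?,scc[3]=?,scc[4]=?,scc[5]=?,scc[6]=?,scc[7]=?)
step 2: low=(low[0]=0,low[1]=1,low[2]=?,low[3]=?,low[4]=?,low[5]=?,low[6]=?,low[7]=?); scc=(scc[0]=0,scc[1]=1,scc[2]=?,scc[3]=?,scc[4]=?,scc[5]=?,scc[6]=?,scc[7]=?)
step 3: low=(low[0]=0,low[1]=1,low[2]=2,low[3]=?,low[4]=4,low[5]=?,low[6]=?,low[7]=3); scc=(scc[0]=0,scc[1]=1,scc[2]=?,scc[3]=?,scc[4]=2,scc[5]=?,scc[6]=?,scc[7]=?)
step 4: low=(low[0]=0,low[1]=1,low[2]=2,low[3]=?,low[4]=4,low[5]=5,low[6]=5,low[7]=3); scc=(scc[0]=0,scc[1]=1,scc[2]=?,scc[3]=?,scc[4]=2,scc[5]=?,scc[6]=?,scc[7]=?)
step 5: low=(low[0]=0,low[1]=1,low[2]=2,low[3]=?,low[4]=4,low[5]=5,low[6]=5,low[7]=3); scc=(scc[0]=0,scc[1]=1,scc[2]=?,scc[3]=?,scc[4]=2,scc[5]=3,scc[6]=3,scc[7]=?)
step 6: low=(low[0]=0,low[1]=1,low[2]=2,low[3]=?,low[4]=4,low[5]=5,low[6]=5,low[7]=3); scc=(scc[0]=0,scc[1]=1,scc[2]=?,scc[3]=?,scc[4]=2,scc[5]=3,scc[6]=3,scc[7]=4)
step 7: low=(low[0]=0,low[1]=1,low[2]=2,low[3]=?,low[4]=4,low[5]=5,low[6]=5,low[7]=3); scc=(scc[0]=0,scc[1]=1,scc[2]=5,scc[3]=?,scc[4]=2,scc[5]=3,scc[6]=3,scc[7]=4)
step 8: low=(low[0]=0,low[1]=1,low[2]=2,low[3]=7,low[4]=4,low[5]=5,low[6]=5,low[7]=3); scc=(scc[0]=0,scc[1]=1,scc[2]=5,scc[3]=6,scc[4]=2,scc[5]=3,scc[6]=3,scc[7]=4)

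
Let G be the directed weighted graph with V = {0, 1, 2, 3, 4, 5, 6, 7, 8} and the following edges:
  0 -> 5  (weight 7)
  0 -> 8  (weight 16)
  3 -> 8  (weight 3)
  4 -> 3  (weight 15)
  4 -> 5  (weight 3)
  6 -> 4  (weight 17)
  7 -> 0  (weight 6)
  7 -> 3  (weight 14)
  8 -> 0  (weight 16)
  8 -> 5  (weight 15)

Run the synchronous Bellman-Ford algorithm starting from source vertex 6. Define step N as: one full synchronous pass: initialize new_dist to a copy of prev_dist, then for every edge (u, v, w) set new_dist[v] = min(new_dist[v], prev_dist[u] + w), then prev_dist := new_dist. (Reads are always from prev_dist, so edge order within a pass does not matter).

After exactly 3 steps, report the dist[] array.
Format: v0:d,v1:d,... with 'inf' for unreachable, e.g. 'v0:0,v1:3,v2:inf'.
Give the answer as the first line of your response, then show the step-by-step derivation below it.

v0:inf,v1:inf,v2:inf,v3:32,v4:17,v5:20,v6:0,v7:inf,v8:35

step 1: dist = v0:inf,v1:inf,v2:inf,v3:inf,v4:17,v5:inf,v6:0,v7:inf,v8:inf
step 2: dist = v0:inf,v1:inf,v2:inf,v3:32,v4:17,v5:20,v6:0,v7:inf,v8:inf
step 3: dist = v0:inf,v1:inf,v2:inf,v3:32,v4:17,v5:20,v6:0,v7:inf,v8:35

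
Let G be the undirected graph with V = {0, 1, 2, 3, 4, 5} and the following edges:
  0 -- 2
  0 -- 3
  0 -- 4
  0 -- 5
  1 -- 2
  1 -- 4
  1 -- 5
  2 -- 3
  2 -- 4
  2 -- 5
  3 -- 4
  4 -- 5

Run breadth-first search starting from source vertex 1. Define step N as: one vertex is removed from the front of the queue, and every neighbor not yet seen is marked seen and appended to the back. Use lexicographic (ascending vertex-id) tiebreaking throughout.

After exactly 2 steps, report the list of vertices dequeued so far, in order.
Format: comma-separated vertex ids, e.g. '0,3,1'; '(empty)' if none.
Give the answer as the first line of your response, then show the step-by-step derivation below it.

1,2

step 1: dequeue 1; queue=[2,4,5]; order=1
step 2: dequeue 2; queue=[4,5,0,3]; order=1,2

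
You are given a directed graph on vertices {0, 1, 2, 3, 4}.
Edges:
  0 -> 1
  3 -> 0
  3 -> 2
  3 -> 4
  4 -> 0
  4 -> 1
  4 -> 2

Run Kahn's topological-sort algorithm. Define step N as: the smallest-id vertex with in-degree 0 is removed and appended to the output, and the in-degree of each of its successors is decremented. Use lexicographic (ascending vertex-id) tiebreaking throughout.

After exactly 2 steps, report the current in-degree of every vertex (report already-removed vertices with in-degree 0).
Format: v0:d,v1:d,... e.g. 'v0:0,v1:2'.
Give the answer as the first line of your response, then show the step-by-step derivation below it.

v0:0,v1:1,v2:0,v3:0,v4:0

step 1: output 3; order=[3]; indeg=(1,2,1,0,0)
step 2: output 4; order=[3,4]; indeg=(0,1,0,0,0)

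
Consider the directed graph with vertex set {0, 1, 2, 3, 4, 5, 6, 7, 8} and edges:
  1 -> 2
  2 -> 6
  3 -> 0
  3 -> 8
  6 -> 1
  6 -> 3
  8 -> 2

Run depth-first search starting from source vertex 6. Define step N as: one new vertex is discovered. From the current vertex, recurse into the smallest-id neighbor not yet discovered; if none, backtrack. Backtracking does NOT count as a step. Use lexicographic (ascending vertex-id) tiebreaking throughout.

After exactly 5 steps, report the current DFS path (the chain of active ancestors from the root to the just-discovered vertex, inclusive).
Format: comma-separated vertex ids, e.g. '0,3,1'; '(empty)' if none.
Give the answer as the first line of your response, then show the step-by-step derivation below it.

6,3,0

step 1: discover 6; path=6; order=6
step 2: discover 1; path=6>1; order=6,1
step 3: discover 2; path=6>1>2; order=6,1,2
step 4: discover 3; path=6>3; order=6,1,2,3
step 5: discover 0; path=6>3>0; order=6,1,2,3,0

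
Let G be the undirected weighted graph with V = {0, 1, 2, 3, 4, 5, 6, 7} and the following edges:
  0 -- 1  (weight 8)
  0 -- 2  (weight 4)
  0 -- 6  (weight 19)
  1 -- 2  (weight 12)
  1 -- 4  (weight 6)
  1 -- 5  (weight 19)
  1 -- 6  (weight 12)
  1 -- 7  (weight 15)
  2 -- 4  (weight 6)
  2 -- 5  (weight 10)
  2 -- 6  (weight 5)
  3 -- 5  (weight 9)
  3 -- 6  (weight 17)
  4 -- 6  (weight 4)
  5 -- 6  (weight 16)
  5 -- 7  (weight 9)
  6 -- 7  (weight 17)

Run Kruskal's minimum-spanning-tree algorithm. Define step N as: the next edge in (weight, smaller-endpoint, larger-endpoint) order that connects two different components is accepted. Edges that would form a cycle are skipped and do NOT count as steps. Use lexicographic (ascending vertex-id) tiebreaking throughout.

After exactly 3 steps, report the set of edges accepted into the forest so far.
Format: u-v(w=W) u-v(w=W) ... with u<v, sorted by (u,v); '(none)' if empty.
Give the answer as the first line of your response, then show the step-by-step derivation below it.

0-2(w=4) 2-6(w=5) 4-6(w=4)

step 1: add edge 0-2 (w=4); MST = {0-2(w=4)}
step 2: add edge 4-6 (w=4); MST = {0-2(w=4) 4-6(w=4)}
step 3: add edge 2-6 (w=5); MST = {0-2(w=4) 2-6(w=5) 4-6(w=4)}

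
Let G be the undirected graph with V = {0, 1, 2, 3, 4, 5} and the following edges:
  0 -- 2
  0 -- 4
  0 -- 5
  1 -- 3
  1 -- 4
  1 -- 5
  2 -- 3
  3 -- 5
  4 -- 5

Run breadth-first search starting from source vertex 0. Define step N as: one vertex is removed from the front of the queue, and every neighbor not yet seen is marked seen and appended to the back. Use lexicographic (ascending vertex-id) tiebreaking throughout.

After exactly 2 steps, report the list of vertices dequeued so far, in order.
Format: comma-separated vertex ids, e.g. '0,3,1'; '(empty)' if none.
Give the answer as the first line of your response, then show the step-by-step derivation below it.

0,2

step 1: dequeue 0; queue=[2,4,5]; order=0
step 2: dequeue 2; queue=[4,5,3]; order=0,2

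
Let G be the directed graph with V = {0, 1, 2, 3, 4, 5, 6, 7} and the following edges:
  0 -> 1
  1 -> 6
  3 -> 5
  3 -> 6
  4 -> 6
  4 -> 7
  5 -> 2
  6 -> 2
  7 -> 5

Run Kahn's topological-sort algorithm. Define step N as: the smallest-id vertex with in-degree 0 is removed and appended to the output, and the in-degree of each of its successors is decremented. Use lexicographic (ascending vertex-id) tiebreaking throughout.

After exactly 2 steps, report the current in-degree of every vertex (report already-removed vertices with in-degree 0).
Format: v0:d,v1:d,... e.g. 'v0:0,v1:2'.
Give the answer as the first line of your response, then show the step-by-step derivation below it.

v0:0,v1:0,v2:2,v3:0,v4:0,v5:2,v6:2,v7:1

step 1: output 0; order=[0]; indeg=(0,0,2,0,0,2,3,1)
step 2: output 1; order=[0,1]; indeg=(0,0,2,0,0,2,2,1)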